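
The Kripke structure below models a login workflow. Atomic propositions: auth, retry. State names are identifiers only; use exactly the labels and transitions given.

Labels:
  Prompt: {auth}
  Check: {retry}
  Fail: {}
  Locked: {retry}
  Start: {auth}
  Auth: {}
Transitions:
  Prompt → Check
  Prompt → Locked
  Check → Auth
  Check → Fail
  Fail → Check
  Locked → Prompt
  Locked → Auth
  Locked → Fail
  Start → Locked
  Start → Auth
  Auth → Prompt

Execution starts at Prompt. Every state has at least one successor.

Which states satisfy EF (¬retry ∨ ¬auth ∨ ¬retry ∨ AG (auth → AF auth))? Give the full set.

States satisfying ¬retry ∨ ¬auth ∨ ¬retry ∨ AG (auth → AF auth): {Prompt, Check, Fail, Locked, Start, Auth}.
States satisfying EF (¬retry ∨ ¬auth ∨ ¬retry ∨ AG (auth → AF auth)): {Prompt, Check, Fail, Locked, Start, Auth}.

{Prompt, Check, Fail, Locked, Start, Auth}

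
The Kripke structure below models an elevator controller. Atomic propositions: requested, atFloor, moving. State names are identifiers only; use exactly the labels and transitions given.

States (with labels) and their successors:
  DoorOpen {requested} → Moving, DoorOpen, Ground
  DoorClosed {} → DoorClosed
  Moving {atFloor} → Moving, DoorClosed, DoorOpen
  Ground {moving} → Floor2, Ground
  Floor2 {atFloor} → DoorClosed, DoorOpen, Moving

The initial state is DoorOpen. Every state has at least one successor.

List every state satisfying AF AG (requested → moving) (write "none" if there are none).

{DoorClosed}

States satisfying AG (requested → moving): {DoorClosed}.
States satisfying AF AG (requested → moving): {DoorClosed}.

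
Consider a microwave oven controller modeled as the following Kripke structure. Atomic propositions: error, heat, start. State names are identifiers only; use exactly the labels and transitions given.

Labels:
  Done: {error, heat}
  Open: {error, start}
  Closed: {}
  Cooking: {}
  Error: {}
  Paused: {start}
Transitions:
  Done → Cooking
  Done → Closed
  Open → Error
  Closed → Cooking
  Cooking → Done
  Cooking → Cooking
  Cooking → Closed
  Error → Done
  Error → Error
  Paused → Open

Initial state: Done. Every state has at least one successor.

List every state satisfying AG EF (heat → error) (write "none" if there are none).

{Done, Open, Closed, Cooking, Error, Paused}

States satisfying EF (heat → error): {Done, Open, Closed, Cooking, Error, Paused}.
States satisfying AG EF (heat → error): {Done, Open, Closed, Cooking, Error, Paused}.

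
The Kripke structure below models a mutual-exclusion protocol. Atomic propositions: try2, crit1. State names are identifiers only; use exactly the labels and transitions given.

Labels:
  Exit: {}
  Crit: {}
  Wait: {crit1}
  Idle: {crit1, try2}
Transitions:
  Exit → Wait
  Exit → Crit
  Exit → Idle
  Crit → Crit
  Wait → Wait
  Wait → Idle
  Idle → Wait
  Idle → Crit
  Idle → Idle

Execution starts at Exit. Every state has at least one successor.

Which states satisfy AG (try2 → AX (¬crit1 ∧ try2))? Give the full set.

States satisfying try2 → AX (¬crit1 ∧ try2): {Exit, Crit, Wait}.
States satisfying AG (try2 → AX (¬crit1 ∧ try2)): {Crit}.

{Crit}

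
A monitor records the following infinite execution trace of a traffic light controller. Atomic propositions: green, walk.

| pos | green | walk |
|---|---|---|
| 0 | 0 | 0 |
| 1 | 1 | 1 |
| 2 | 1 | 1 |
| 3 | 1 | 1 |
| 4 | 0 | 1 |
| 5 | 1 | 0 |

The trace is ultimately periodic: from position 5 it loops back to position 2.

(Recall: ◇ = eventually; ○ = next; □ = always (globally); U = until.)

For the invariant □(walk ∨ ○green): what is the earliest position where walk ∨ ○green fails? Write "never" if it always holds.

walk ∨ ○green holds at every position 0..5, and those are all the positions the trace ever visits, so the invariant □(walk ∨ ○green) is never violated.

never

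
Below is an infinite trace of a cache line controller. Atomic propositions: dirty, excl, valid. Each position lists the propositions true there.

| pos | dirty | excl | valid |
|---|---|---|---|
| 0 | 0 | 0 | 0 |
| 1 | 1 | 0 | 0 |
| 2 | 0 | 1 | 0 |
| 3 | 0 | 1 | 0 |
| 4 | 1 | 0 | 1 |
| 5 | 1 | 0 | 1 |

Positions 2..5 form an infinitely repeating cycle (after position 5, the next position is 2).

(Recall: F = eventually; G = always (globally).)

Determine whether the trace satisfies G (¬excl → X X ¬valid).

¬excl → X X ¬valid holds at every position 0..5, and those are all positions ever visited, so G (¬excl → X X ¬valid) holds.
Positions where ¬excl holds: 0, 1, 4, 5.
Check X X ¬valid at each: 0→ok, 1→ok, 4→ok, 5→ok.

Satisfied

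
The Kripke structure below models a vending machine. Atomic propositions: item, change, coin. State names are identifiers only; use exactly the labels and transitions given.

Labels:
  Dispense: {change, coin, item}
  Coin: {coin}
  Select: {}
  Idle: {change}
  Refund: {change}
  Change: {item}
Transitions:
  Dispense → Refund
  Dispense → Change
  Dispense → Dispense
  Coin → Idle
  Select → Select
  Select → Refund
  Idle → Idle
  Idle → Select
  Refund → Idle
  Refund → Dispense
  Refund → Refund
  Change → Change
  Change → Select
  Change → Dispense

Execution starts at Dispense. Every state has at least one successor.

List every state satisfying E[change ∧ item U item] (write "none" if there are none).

States satisfying change ∧ item: {Dispense}.
States satisfying item: {Dispense, Change}.
States satisfying E[change ∧ item U item]: {Dispense, Change}.

{Dispense, Change}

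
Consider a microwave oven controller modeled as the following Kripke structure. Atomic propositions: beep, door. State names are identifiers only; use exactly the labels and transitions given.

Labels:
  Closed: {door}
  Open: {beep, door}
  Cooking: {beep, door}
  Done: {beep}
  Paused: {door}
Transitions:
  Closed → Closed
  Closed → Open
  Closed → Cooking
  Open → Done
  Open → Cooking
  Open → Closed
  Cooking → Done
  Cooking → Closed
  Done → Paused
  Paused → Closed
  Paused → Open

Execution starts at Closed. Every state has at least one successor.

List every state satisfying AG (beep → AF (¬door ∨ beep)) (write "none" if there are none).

{Closed, Open, Cooking, Done, Paused}

States satisfying beep → AF (¬door ∨ beep): {Closed, Open, Cooking, Done, Paused}.
States satisfying AG (beep → AF (¬door ∨ beep)): {Closed, Open, Cooking, Done, Paused}.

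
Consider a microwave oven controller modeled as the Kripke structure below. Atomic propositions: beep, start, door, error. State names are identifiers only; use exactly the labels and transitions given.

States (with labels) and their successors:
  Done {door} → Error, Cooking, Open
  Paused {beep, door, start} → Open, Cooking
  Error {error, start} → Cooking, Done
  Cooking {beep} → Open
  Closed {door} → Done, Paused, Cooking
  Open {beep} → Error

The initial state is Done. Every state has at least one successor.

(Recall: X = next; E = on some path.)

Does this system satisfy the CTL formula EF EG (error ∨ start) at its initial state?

States satisfying EG (error ∨ start): ∅.
States satisfying EF EG (error ∨ start): ∅.
No suitable path/successor from Done witnesses the formula.
Done ∉ Sat(EF EG (error ∨ start)).

No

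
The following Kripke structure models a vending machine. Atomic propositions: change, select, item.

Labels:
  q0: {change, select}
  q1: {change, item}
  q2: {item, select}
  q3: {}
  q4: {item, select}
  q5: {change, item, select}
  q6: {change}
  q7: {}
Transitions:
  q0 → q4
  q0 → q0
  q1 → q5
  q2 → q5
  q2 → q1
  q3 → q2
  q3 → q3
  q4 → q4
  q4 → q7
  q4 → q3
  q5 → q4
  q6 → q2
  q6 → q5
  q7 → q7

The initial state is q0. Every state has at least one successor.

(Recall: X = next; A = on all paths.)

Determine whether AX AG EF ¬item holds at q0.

Yes

States satisfying AG EF ¬item: {q0, q1, q2, q3, q4, q5, q6, q7}.
States satisfying AX AG EF ¬item: {q0, q1, q2, q3, q4, q5, q6, q7}.
q0 ∈ Sat(AX AG EF ¬item).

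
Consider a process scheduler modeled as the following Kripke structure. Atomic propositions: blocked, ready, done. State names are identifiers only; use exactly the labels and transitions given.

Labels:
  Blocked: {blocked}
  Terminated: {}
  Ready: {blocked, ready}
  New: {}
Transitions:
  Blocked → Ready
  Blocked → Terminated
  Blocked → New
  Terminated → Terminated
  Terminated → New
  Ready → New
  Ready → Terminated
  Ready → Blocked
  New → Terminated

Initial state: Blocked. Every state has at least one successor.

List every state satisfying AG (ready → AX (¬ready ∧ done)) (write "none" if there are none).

States satisfying ready → AX (¬ready ∧ done): {Blocked, Terminated, New}.
States satisfying AG (ready → AX (¬ready ∧ done)): {Terminated, New}.

{Terminated, New}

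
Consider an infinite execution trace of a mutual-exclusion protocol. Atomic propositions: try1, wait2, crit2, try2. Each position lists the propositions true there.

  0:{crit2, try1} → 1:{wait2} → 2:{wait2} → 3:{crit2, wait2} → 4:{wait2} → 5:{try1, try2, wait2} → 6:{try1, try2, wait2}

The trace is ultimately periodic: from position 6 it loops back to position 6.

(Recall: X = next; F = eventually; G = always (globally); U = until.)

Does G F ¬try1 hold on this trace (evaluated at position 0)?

No

F ¬try1 must hold at every position from 0 onward. It fails at position 5, so G F ¬try1 is false.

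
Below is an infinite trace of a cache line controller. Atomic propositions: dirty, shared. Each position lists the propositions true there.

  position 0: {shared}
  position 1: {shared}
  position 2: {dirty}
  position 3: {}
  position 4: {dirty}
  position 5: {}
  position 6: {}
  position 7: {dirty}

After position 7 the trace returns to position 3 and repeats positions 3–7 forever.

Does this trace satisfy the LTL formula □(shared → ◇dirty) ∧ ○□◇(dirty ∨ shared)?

shared → ◇dirty holds at every position 0..7, and those are all positions ever visited, so □(shared → ◇dirty) holds.
Positions where shared holds: 0, 1.
Check ◇dirty at each: 0→ok, 1→ok.
The position after 0 is 1; □◇(dirty ∨ shared) is true there.
At position 0: □(shared → ◇dirty) is true; ○□◇(dirty ∨ shared) is true; so □(shared → ◇dirty) ∧ ○□◇(dirty ∨ shared) is true.

Holds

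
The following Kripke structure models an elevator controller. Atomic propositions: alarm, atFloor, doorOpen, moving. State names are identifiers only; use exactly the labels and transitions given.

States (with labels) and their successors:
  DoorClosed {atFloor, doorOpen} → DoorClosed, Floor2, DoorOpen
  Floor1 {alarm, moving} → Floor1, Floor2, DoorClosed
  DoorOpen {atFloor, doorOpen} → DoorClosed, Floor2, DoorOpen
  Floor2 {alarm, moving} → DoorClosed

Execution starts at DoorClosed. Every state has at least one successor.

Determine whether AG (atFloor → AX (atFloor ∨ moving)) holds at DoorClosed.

States satisfying atFloor → AX (atFloor ∨ moving): {DoorClosed, Floor1, DoorOpen, Floor2}.
States satisfying AG (atFloor → AX (atFloor ∨ moving)): {DoorClosed, Floor1, DoorOpen, Floor2}.
Every state reachable from DoorClosed satisfies atFloor → AX (atFloor ∨ moving).
DoorClosed ∈ Sat(AG (atFloor → AX (atFloor ∨ moving))).

Yes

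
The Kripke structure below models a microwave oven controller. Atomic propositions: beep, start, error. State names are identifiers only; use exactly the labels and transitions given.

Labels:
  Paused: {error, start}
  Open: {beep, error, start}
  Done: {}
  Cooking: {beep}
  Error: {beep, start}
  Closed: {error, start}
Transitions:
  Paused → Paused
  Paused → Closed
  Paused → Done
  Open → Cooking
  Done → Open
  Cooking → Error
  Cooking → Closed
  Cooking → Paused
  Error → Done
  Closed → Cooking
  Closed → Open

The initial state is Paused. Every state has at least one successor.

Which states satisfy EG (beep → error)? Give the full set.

{Paused}

States satisfying beep → error: {Paused, Open, Done, Closed}.
States satisfying EG (beep → error): {Paused}.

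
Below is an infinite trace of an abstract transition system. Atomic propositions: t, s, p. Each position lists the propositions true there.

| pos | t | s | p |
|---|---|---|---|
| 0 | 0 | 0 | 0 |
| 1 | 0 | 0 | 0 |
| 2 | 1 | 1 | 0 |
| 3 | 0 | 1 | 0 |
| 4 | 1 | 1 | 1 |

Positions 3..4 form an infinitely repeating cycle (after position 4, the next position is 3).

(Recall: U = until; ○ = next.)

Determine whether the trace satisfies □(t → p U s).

Holds

t → p U s holds at every position 0..4, and those are all positions ever visited, so □(t → p U s) holds.
Positions where t holds: 2, 4.
Check p U s at each: 2→ok, 4→ok.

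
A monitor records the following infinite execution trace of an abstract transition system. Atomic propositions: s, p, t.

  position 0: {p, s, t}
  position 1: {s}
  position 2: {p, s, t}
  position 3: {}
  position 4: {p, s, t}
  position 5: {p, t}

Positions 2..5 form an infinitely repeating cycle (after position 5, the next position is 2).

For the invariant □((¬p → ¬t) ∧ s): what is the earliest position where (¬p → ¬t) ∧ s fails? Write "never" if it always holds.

3

Check (¬p → ¬t) ∧ s at each position in order: 0 ✓, 1 ✓, 2 ✓.
At position 3 the labels are {}, so (¬p → ¬t) ∧ s is false there. This is the first violation.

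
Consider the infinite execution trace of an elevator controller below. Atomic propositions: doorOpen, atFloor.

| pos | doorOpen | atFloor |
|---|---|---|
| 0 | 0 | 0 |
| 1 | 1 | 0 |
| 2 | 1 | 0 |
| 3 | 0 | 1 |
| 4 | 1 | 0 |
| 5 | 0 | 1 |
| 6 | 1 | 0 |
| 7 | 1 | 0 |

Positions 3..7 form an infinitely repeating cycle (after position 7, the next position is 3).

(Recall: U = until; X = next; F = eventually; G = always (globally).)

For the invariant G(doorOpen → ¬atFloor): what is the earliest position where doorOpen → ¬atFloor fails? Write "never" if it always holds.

never

doorOpen → ¬atFloor holds at every position 0..7, and those are all the positions the trace ever visits, so the invariant G(doorOpen → ¬atFloor) is never violated.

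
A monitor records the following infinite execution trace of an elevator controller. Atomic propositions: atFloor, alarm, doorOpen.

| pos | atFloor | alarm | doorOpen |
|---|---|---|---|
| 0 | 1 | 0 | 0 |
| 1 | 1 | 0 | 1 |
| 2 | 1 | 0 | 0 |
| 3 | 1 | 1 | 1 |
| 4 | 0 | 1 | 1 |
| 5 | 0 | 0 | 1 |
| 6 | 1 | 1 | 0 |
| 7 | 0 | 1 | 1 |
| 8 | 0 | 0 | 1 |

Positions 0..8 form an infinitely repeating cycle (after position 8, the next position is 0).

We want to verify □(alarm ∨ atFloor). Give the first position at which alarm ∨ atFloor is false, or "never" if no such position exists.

5

Check alarm ∨ atFloor at each position in order: 0 ✓, 1 ✓, 2 ✓, 3 ✓, 4 ✓.
At position 5 the labels are {doorOpen}, so alarm ∨ atFloor is false there. This is the first violation.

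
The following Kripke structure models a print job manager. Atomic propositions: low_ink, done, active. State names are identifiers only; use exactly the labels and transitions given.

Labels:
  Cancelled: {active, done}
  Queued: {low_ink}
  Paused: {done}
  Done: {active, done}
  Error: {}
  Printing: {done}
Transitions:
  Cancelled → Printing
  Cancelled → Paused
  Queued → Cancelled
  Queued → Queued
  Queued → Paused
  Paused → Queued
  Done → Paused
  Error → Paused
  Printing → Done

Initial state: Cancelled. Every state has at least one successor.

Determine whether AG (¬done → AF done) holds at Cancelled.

States satisfying ¬done → AF done: {Cancelled, Paused, Done, Error, Printing}.
States satisfying AG (¬done → AF done): ∅.
Queued is reachable from Cancelled and violates ¬done → AF done, so AG fails at Cancelled.
Cancelled ∉ Sat(AG (¬done → AF done)).

Does not hold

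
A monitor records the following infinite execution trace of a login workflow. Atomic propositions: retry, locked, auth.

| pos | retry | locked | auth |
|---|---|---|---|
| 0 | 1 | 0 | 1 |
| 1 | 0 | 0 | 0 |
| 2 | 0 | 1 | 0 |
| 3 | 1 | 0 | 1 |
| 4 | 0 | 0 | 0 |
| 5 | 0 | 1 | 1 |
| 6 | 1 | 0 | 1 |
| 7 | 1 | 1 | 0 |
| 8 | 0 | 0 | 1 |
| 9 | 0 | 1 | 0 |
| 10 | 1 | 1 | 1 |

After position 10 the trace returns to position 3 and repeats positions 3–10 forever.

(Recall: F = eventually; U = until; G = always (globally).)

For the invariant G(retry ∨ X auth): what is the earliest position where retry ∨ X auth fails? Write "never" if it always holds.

1

Check retry ∨ X auth at each position in order: 0 ✓.
At position 1 the labels are {} and the next position 2 has {locked}, so retry ∨ X auth is false there. This is the first violation.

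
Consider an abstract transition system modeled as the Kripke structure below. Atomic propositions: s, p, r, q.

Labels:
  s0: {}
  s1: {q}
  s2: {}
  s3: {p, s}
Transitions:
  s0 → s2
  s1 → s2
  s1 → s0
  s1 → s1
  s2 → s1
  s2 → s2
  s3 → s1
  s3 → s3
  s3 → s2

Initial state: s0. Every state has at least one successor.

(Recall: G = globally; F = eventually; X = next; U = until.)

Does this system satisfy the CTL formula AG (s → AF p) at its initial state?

Yes

States satisfying s → AF p: {s0, s1, s2, s3}.
States satisfying AG (s → AF p): {s0, s1, s2, s3}.
Every state reachable from s0 satisfies s → AF p.
s0 ∈ Sat(AG (s → AF p)).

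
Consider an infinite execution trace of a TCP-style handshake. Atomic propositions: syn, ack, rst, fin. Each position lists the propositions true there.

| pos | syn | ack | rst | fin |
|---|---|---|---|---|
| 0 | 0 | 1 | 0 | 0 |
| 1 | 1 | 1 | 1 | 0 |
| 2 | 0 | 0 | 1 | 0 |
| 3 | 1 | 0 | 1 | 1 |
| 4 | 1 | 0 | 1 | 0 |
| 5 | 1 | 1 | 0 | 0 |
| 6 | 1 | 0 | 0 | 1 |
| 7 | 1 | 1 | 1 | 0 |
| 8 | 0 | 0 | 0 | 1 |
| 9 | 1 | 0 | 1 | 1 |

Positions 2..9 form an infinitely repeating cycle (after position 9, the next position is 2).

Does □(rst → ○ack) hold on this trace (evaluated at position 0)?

rst → ○ack must hold at every position from 0 onward. It fails at position 1, so □(rst → ○ack) is false.
Positions where rst holds: 1, 2, 3, 4, 7, 9.
Check ○ack at each: 1→fails, 2→fails, 3→fails, 4→ok, 7→fails, 9→fails.

No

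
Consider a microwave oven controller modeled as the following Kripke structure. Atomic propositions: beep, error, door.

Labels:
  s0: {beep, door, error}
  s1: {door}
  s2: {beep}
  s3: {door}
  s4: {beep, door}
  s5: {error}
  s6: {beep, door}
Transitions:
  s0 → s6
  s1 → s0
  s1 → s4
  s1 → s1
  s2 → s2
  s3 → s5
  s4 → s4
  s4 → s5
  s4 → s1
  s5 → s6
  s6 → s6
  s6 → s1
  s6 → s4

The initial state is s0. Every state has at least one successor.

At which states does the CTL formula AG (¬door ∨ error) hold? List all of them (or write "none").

States satisfying ¬door ∨ error: {s0, s2, s5}.
States satisfying AG (¬door ∨ error): {s2}.

{s2}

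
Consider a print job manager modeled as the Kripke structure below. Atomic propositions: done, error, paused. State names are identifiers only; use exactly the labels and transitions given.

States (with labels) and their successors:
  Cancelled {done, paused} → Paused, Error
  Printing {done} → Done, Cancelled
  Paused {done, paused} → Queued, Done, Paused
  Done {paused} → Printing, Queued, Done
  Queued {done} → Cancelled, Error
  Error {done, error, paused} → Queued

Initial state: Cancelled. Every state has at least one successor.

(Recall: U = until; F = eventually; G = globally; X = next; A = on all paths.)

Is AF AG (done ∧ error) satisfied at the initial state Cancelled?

No

States satisfying AG (done ∧ error): ∅.
States satisfying AF AG (done ∧ error): ∅.
There is a path from Cancelled along which AG (done ∧ error) never holds.
Cancelled ∉ Sat(AF AG (done ∧ error)).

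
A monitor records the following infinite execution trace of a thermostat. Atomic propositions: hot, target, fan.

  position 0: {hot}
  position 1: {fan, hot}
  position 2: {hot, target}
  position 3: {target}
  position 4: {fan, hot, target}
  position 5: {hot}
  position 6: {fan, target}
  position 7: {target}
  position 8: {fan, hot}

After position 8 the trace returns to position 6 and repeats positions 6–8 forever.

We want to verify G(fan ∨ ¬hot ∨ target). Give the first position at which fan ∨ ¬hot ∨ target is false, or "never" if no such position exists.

0

At position 0 the labels are {hot}, so fan ∨ ¬hot ∨ target is false there. This is the first violation.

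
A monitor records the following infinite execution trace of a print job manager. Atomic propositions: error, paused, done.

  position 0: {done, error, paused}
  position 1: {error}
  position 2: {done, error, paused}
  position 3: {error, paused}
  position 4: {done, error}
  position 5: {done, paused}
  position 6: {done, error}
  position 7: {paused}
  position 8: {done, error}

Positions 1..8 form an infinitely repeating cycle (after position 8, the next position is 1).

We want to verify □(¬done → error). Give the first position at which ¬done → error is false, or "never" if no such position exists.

7

Check ¬done → error at each position in order: 0 ✓, 1 ✓, 2 ✓, 3 ✓, 4 ✓, 5 ✓, 6 ✓.
At position 7 the labels are {paused}, so ¬done → error is false there. This is the first violation.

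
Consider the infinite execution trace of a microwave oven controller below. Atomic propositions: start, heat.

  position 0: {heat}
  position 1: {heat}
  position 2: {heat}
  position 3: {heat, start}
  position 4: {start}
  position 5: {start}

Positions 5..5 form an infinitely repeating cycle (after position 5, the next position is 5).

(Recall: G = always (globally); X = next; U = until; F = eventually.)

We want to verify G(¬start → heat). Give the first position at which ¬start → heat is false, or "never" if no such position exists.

¬start → heat holds at every position 0..5, and those are all the positions the trace ever visits, so the invariant G(¬start → heat) is never violated.

never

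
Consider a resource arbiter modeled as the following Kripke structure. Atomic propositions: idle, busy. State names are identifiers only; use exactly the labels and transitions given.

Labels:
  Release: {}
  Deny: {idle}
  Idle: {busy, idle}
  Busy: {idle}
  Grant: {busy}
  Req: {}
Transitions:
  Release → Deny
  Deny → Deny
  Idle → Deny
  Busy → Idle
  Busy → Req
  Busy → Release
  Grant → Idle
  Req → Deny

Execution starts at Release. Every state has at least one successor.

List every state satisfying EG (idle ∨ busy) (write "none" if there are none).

{Deny, Idle, Busy, Grant}

States satisfying idle ∨ busy: {Deny, Idle, Busy, Grant}.
States satisfying EG (idle ∨ busy): {Deny, Idle, Busy, Grant}.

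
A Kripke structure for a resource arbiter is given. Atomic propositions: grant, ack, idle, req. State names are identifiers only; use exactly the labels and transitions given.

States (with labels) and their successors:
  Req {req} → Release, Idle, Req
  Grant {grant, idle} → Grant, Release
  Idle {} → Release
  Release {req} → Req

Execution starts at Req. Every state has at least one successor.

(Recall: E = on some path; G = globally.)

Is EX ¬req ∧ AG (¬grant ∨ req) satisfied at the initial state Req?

Yes

States satisfying ¬req: {Grant, Idle}.
States satisfying EX ¬req: {Req, Grant}.
States satisfying ¬grant ∨ req: {Req, Idle, Release}.
States satisfying AG (¬grant ∨ req): {Req, Idle, Release}.
States satisfying EX ¬req ∧ AG (¬grant ∨ req): {Req}.
Req ∈ Sat(EX ¬req ∧ AG (¬grant ∨ req)).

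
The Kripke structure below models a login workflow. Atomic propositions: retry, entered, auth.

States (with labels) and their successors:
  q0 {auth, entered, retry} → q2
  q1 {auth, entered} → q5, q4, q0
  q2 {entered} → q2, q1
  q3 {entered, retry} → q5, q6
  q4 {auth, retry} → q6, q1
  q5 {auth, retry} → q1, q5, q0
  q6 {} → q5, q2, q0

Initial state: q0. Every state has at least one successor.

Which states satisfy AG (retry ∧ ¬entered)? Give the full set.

States satisfying retry ∧ ¬entered: {q4, q5}.
States satisfying AG (retry ∧ ¬entered): ∅.

none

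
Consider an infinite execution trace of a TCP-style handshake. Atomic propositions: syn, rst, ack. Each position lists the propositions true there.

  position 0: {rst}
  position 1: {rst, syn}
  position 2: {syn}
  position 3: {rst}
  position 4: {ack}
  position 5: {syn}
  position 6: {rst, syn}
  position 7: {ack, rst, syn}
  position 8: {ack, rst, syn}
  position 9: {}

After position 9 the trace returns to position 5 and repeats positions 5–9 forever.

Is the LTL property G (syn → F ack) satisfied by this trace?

Satisfied

syn → F ack holds at every position 0..9, and those are all positions ever visited, so G (syn → F ack) holds.
Positions where syn holds: 1, 2, 5, 6, 7, 8.
Check F ack at each: 1→ok, 2→ok, 5→ok, 6→ok, 7→ok, 8→ok.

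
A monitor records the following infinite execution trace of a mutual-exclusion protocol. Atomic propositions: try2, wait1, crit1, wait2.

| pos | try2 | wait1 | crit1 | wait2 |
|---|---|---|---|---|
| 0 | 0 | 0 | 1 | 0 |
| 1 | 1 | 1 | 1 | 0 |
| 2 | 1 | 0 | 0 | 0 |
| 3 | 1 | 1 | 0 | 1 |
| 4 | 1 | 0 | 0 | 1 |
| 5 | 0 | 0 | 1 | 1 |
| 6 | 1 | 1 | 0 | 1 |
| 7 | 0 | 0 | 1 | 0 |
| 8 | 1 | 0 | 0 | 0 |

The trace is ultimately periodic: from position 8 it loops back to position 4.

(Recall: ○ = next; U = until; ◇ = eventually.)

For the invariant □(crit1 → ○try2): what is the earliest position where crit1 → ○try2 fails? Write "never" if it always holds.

crit1 → ○try2 holds at every position 0..8, and those are all the positions the trace ever visits, so the invariant □(crit1 → ○try2) is never violated.

never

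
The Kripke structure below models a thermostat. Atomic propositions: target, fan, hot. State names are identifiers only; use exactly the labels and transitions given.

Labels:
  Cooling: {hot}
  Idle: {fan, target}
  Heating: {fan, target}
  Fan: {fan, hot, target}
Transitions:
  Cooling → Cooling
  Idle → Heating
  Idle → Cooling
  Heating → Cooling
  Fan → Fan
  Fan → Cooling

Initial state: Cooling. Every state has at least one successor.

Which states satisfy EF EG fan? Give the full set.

{Fan}

States satisfying EG fan: {Fan}.
States satisfying EF EG fan: {Fan}.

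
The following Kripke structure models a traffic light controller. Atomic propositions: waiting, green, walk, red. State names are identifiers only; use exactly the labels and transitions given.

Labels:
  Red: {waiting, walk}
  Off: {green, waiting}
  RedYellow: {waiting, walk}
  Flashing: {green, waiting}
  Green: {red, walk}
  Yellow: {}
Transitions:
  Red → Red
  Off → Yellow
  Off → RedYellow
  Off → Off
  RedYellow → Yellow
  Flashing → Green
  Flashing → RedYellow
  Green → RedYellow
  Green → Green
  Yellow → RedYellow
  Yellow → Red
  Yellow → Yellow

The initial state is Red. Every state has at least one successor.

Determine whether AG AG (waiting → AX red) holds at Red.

No

States satisfying AG (waiting → AX red): ∅.
States satisfying AG AG (waiting → AX red): ∅.
Red is reachable from Red and violates AG (waiting → AX red), so AG fails at Red.
Red ∉ Sat(AG AG (waiting → AX red)).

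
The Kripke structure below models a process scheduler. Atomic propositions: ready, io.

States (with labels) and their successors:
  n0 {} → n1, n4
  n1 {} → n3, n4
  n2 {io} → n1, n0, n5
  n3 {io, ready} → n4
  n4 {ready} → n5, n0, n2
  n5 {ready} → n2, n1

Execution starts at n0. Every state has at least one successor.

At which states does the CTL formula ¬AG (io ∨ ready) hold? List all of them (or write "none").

{n0, n1, n2, n3, n4, n5}

States satisfying io ∨ ready: {n2, n3, n4, n5}.
States satisfying AG (io ∨ ready): ∅.
States satisfying ¬AG (io ∨ ready): {n0, n1, n2, n3, n4, n5}.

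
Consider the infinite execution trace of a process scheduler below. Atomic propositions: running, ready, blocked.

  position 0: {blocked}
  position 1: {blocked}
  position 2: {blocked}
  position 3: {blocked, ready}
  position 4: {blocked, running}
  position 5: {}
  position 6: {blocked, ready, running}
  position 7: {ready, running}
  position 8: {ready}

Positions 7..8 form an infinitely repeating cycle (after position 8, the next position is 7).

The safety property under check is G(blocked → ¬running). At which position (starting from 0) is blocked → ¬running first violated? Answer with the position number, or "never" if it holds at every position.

Check blocked → ¬running at each position in order: 0 ✓, 1 ✓, 2 ✓, 3 ✓.
At position 4 the labels are {blocked, running}, so blocked → ¬running is false there. This is the first violation.

4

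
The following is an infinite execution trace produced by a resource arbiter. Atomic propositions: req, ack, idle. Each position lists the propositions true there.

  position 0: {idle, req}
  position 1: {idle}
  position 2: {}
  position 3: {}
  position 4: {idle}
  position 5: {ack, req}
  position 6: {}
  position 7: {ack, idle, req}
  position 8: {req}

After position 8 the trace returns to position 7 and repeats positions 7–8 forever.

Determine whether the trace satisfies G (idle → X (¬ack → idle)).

idle → X (¬ack → idle) must hold at every position from 0 onward. It fails at position 1, so G (idle → X (¬ack → idle)) is false.
Positions where idle holds: 0, 1, 4, 7.
Check X (¬ack → idle) at each: 0→ok, 1→fails, 4→ok, 7→fails.

Does not hold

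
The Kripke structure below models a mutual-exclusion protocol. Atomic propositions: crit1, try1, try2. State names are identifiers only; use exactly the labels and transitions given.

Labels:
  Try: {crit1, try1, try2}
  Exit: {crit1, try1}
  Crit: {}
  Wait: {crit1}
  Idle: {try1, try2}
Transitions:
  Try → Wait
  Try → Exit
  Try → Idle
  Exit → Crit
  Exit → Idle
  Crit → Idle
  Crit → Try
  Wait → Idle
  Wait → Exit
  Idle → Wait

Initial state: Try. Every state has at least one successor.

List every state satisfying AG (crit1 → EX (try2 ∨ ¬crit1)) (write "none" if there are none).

States satisfying crit1 → EX (try2 ∨ ¬crit1): {Try, Exit, Crit, Wait, Idle}.
States satisfying AG (crit1 → EX (try2 ∨ ¬crit1)): {Try, Exit, Crit, Wait, Idle}.

{Try, Exit, Crit, Wait, Idle}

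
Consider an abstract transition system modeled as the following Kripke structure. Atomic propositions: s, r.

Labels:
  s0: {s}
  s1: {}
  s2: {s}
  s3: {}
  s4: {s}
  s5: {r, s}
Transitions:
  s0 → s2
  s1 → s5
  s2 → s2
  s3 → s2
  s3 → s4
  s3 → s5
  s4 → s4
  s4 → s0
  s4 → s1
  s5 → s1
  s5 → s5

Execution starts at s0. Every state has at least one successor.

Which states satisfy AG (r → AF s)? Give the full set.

States satisfying r → AF s: {s0, s1, s2, s3, s4, s5}.
States satisfying AG (r → AF s): {s0, s1, s2, s3, s4, s5}.

{s0, s1, s2, s3, s4, s5}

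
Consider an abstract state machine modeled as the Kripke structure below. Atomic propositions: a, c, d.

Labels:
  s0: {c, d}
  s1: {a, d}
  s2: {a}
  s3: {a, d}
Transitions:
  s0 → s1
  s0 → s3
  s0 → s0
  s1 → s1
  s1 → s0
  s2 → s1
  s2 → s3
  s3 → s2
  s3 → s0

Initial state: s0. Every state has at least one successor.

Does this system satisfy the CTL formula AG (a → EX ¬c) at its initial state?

States satisfying a → EX ¬c: {s0, s1, s2, s3}.
States satisfying AG (a → EX ¬c): {s0, s1, s2, s3}.
Every state reachable from s0 satisfies a → EX ¬c.
s0 ∈ Sat(AG (a → EX ¬c)).

Holds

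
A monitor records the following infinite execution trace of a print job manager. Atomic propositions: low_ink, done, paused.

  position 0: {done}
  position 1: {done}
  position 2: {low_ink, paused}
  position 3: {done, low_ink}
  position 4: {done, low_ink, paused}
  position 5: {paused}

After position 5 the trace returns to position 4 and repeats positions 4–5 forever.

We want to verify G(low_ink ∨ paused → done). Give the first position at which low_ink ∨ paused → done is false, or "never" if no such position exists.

Check low_ink ∨ paused → done at each position in order: 0 ✓, 1 ✓.
At position 2 the labels are {low_ink, paused}, so low_ink ∨ paused → done is false there. This is the first violation.

2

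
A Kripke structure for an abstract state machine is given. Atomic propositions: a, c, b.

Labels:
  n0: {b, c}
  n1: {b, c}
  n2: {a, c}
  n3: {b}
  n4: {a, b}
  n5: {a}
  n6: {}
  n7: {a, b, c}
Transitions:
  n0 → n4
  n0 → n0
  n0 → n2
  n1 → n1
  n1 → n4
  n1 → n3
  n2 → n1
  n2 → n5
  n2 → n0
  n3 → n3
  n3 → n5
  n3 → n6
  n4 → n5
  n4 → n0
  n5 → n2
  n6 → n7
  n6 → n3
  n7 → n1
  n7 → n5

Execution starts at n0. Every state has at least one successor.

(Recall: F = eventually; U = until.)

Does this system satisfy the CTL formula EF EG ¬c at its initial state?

States satisfying EG ¬c: {n3, n6}.
States satisfying EF EG ¬c: {n0, n1, n2, n3, n4, n5, n6, n7}.
Some path from n0 reaches a state where EG ¬c holds.
n0 ∈ Sat(EF EG ¬c).

Satisfied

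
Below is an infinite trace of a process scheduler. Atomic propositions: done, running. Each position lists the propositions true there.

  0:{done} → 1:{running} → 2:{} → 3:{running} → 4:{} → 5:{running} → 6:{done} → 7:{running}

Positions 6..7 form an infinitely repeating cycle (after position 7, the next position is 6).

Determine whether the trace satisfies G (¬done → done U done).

¬done → done U done must hold at every position from 0 onward. It fails at position 1, so G (¬done → done U done) is false.
Positions where ¬done holds: 1, 2, 3, 4, 5, 7.
Check done U done at each: 1→fails, 2→fails, 3→fails, 4→fails, 5→fails, 7→fails.

Violated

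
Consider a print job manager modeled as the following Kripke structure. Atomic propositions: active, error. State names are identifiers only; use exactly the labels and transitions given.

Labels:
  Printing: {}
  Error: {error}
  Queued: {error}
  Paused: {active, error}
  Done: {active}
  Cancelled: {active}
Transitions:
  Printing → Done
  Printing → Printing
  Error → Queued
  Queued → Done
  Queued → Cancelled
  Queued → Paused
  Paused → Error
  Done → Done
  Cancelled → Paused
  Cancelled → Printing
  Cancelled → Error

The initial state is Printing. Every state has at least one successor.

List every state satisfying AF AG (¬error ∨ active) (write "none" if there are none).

States satisfying AG (¬error ∨ active): {Printing, Done}.
States satisfying AF AG (¬error ∨ active): {Printing, Done}.

{Printing, Done}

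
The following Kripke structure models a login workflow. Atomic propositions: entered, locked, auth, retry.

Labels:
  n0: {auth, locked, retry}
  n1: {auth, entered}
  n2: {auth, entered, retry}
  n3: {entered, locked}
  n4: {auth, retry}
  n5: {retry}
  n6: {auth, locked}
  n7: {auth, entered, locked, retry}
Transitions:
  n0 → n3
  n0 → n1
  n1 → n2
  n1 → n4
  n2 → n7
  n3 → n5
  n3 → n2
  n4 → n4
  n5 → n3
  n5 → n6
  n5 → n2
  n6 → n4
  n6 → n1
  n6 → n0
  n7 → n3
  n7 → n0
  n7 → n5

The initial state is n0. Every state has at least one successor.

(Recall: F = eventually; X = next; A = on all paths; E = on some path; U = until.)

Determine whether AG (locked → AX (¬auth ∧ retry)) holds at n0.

States satisfying locked → AX (¬auth ∧ retry): {n1, n2, n4, n5}.
States satisfying AG (locked → AX (¬auth ∧ retry)): {n4}.
n0 is reachable from n0 and violates locked → AX (¬auth ∧ retry), so AG fails at n0.
n0 ∉ Sat(AG (locked → AX (¬auth ∧ retry))).

Violated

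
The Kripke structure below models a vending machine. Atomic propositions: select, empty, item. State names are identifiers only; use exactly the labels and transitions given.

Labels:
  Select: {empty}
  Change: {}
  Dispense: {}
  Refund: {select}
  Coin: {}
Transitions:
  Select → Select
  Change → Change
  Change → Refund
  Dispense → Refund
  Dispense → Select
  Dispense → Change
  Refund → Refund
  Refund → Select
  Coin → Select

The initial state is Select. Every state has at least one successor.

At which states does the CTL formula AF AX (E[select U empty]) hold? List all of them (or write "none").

States satisfying AX (E[select U empty]): {Select, Refund, Coin}.
States satisfying AF AX (E[select U empty]): {Select, Refund, Coin}.

{Select, Refund, Coin}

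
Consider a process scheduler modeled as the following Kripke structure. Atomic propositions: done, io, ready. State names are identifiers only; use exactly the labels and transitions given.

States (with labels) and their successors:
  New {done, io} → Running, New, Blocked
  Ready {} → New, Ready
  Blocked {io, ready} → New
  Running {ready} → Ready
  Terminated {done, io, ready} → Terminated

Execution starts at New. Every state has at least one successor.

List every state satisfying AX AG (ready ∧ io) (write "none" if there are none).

{Terminated}

States satisfying AG (ready ∧ io): {Terminated}.
States satisfying AX AG (ready ∧ io): {Terminated}.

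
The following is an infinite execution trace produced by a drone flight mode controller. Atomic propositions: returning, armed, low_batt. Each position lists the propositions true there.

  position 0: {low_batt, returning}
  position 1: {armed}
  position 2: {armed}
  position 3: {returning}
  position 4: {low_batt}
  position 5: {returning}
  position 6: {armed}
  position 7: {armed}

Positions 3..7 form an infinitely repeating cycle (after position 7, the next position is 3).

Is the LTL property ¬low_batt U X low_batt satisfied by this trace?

Violated

Walking from position 0: at position 0, X low_batt has not yet held and ¬low_batt fails, so ¬low_batt U X low_batt is false.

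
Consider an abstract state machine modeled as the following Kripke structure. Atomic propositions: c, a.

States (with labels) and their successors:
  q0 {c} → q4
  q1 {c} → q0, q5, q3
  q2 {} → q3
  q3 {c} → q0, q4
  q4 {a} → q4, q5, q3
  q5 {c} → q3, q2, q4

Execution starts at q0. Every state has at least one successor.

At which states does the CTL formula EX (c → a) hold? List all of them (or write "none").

States satisfying c → a: {q2, q4}.
States satisfying EX (c → a): {q0, q3, q4, q5}.

{q0, q3, q4, q5}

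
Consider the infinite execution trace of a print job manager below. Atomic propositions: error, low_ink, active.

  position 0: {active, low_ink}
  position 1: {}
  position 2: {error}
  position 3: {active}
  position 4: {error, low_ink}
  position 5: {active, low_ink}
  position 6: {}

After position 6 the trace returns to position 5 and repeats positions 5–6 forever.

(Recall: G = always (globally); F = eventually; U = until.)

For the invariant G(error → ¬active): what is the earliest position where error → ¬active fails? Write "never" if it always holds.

never

error → ¬active holds at every position 0..6, and those are all the positions the trace ever visits, so the invariant G(error → ¬active) is never violated.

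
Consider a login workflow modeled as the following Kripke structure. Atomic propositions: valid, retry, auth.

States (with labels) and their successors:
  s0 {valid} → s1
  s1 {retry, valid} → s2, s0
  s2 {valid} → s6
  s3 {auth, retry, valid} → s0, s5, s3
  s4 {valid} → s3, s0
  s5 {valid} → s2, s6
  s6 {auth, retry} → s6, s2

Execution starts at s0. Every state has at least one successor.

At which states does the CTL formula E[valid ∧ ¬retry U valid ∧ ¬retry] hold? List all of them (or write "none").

{s0, s2, s4, s5}

States satisfying valid ∧ ¬retry: {s0, s2, s4, s5}.
States satisfying E[valid ∧ ¬retry U valid ∧ ¬retry]: {s0, s2, s4, s5}.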